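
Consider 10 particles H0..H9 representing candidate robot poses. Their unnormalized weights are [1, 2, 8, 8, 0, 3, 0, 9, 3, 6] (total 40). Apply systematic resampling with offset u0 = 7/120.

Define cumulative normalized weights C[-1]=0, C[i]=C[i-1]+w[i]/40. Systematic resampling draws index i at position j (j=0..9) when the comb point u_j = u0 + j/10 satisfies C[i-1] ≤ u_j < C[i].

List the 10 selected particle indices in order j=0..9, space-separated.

C = [1/40, 3/40, 11/40, 19/40, 19/40, 11/20, 11/20, 31/40, 17/20, 1]
j=0: u_0=7/120 ∈ [1/40, 3/40) → index 1
j=1: u_1=19/120 ∈ [3/40, 11/40) → index 2
j=2: u_2=31/120 ∈ [3/40, 11/40) → index 2
j=3: u_3=43/120 ∈ [11/40, 19/40) → index 3
j=4: u_4=11/24 ∈ [11/40, 19/40) → index 3
j=5: u_5=67/120 ∈ [11/20, 31/40) → index 7
j=6: u_6=79/120 ∈ [11/20, 31/40) → index 7
j=7: u_7=91/120 ∈ [11/20, 31/40) → index 7
j=8: u_8=103/120 ∈ [17/20, 1) → index 9
j=9: u_9=23/24 ∈ [17/20, 1) → index 9

1 2 2 3 3 7 7 7 9 9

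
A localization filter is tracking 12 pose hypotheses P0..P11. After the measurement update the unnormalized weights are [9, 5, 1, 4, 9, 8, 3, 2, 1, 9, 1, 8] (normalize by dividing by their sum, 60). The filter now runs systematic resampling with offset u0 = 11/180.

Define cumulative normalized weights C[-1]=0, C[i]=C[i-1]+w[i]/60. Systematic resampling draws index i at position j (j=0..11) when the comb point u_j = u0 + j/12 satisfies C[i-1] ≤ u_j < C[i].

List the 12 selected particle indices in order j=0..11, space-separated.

C = [3/20, 7/30, 1/4, 19/60, 7/15, 3/5, 13/20, 41/60, 7/10, 17/20, 13/15, 1]
j=0: u_0=11/180 ∈ [0, 3/20) → index 0
j=1: u_1=13/90 ∈ [0, 3/20) → index 0
j=2: u_2=41/180 ∈ [3/20, 7/30) → index 1
j=3: u_3=14/45 ∈ [1/4, 19/60) → index 3
j=4: u_4=71/180 ∈ [19/60, 7/15) → index 4
j=5: u_5=43/90 ∈ [7/15, 3/5) → index 5
j=6: u_6=101/180 ∈ [7/15, 3/5) → index 5
j=7: u_7=29/45 ∈ [3/5, 13/20) → index 6
j=8: u_8=131/180 ∈ [7/10, 17/20) → index 9
j=9: u_9=73/90 ∈ [7/10, 17/20) → index 9
j=10: u_10=161/180 ∈ [13/15, 1) → index 11
j=11: u_11=44/45 ∈ [13/15, 1) → index 11

0 0 1 3 4 5 5 6 9 9 11 11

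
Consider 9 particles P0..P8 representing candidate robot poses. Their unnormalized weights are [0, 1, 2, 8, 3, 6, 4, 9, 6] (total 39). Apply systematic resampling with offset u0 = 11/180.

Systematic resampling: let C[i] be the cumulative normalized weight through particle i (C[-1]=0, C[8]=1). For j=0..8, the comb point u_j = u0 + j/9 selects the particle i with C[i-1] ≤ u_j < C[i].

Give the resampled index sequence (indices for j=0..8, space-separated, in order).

2 3 4 5 5 7 7 7 8

C = [0, 1/39, 1/13, 11/39, 14/39, 20/39, 8/13, 11/13, 1]
j=0: u_0=11/180 ∈ [1/39, 1/13) → index 2
j=1: u_1=31/180 ∈ [1/13, 11/39) → index 3
j=2: u_2=17/60 ∈ [11/39, 14/39) → index 4
j=3: u_3=71/180 ∈ [14/39, 20/39) → index 5
j=4: u_4=91/180 ∈ [14/39, 20/39) → index 5
j=5: u_5=37/60 ∈ [8/13, 11/13) → index 7
j=6: u_6=131/180 ∈ [8/13, 11/13) → index 7
j=7: u_7=151/180 ∈ [8/13, 11/13) → index 7
j=8: u_8=19/20 ∈ [11/13, 1) → index 8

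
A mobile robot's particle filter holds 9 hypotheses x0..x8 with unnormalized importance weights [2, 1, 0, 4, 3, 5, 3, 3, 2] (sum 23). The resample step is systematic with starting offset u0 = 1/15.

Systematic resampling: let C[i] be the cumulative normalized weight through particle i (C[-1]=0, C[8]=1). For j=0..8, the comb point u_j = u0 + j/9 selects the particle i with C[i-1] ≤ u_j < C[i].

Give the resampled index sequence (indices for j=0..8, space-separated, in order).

0 3 3 4 5 5 6 7 8

C = [2/23, 3/23, 3/23, 7/23, 10/23, 15/23, 18/23, 21/23, 1]
j=0: u_0=1/15 ∈ [0, 2/23) → index 0
j=1: u_1=8/45 ∈ [3/23, 7/23) → index 3
j=2: u_2=13/45 ∈ [3/23, 7/23) → index 3
j=3: u_3=2/5 ∈ [7/23, 10/23) → index 4
j=4: u_4=23/45 ∈ [10/23, 15/23) → index 5
j=5: u_5=28/45 ∈ [10/23, 15/23) → index 5
j=6: u_6=11/15 ∈ [15/23, 18/23) → index 6
j=7: u_7=38/45 ∈ [18/23, 21/23) → index 7
j=8: u_8=43/45 ∈ [21/23, 1) → index 8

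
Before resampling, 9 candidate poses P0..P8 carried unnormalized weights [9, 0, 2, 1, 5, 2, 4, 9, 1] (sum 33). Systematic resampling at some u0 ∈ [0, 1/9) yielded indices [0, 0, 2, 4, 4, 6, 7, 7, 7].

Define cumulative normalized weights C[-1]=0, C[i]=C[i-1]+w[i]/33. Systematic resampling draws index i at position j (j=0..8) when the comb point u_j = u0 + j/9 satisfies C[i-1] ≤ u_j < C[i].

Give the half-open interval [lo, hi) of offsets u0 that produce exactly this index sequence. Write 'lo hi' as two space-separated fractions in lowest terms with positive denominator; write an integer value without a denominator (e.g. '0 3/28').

C = [3/11, 3/11, 1/3, 4/11, 17/33, 19/33, 23/33, 32/33, 1]
j=0 picked index 0: u0 ∈ [0, 3/11)
j=1 picked index 0: u0 ∈ [-1/9, 16/99)
j=2 picked index 2: u0 ∈ [5/99, 1/9)
j=3 picked index 4: u0 ∈ [1/33, 2/11)
j=4 picked index 4: u0 ∈ [-8/99, 7/99)
j=5 picked index 6: u0 ∈ [2/99, 14/99)
j=6 picked index 7: u0 ∈ [1/33, 10/33)
j=7 picked index 7: u0 ∈ [-8/99, 19/99)
j=8 picked index 7: u0 ∈ [-19/99, 8/99)
intersection: [5/99, 7/99)

5/99 7/99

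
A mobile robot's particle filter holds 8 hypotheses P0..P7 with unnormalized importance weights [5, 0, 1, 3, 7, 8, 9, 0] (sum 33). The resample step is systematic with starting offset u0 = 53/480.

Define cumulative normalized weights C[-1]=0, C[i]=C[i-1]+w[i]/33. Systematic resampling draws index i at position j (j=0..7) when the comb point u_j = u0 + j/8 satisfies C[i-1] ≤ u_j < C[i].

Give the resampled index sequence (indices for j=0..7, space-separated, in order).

C = [5/33, 5/33, 2/11, 3/11, 16/33, 8/11, 1, 1]
j=0: u_0=53/480 ∈ [0, 5/33) → index 0
j=1: u_1=113/480 ∈ [2/11, 3/11) → index 3
j=2: u_2=173/480 ∈ [3/11, 16/33) → index 4
j=3: u_3=233/480 ∈ [16/33, 8/11) → index 5
j=4: u_4=293/480 ∈ [16/33, 8/11) → index 5
j=5: u_5=353/480 ∈ [8/11, 1) → index 6
j=6: u_6=413/480 ∈ [8/11, 1) → index 6
j=7: u_7=473/480 ∈ [8/11, 1) → index 6

0 3 4 5 5 6 6 6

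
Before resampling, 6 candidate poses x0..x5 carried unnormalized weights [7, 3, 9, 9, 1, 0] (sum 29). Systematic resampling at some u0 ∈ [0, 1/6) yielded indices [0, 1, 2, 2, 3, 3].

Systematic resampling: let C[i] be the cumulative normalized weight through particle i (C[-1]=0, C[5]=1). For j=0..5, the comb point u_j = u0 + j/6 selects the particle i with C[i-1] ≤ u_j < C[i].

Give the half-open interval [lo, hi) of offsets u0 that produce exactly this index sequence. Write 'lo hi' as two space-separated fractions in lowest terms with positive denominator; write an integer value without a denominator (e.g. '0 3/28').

C = [7/29, 10/29, 19/29, 28/29, 1, 1]
j=0 picked index 0: u0 ∈ [0, 7/29)
j=1 picked index 1: u0 ∈ [13/174, 31/174)
j=2 picked index 2: u0 ∈ [1/87, 28/87)
j=3 picked index 2: u0 ∈ [-9/58, 9/58)
j=4 picked index 3: u0 ∈ [-1/87, 26/87)
j=5 picked index 3: u0 ∈ [-31/174, 23/174)
intersection: [13/174, 23/174)

13/174 23/174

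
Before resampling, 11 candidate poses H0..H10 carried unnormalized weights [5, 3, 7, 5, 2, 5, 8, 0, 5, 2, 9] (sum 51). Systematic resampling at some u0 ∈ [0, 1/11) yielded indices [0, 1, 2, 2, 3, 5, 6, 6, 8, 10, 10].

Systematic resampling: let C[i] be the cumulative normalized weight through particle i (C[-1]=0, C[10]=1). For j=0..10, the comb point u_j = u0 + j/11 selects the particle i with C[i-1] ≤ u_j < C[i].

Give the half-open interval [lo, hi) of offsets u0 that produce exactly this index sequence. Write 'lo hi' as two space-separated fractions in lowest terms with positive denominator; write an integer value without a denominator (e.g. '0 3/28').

C = [5/51, 8/51, 5/17, 20/51, 22/51, 9/17, 35/51, 35/51, 40/51, 14/17, 1]
j=0 picked index 0: u0 ∈ [0, 5/51)
j=1 picked index 1: u0 ∈ [4/561, 37/561)
j=2 picked index 2: u0 ∈ [-14/561, 21/187)
j=3 picked index 2: u0 ∈ [-65/561, 4/187)
j=4 picked index 3: u0 ∈ [-13/187, 16/561)
j=5 picked index 5: u0 ∈ [-13/561, 14/187)
j=6 picked index 6: u0 ∈ [-3/187, 79/561)
j=7 picked index 6: u0 ∈ [-20/187, 28/561)
j=8 picked index 8: u0 ∈ [-23/561, 32/561)
j=9 picked index 10: u0 ∈ [1/187, 2/11)
j=10 picked index 10: u0 ∈ [-16/187, 1/11)
intersection: [4/561, 4/187)

4/561 4/187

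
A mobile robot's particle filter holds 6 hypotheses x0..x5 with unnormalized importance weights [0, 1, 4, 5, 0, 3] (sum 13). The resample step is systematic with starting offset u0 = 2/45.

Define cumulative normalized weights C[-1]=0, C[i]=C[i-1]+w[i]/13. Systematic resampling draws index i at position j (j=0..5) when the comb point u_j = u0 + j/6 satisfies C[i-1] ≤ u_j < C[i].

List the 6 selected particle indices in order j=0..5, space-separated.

C = [0, 1/13, 5/13, 10/13, 10/13, 1]
j=0: u_0=2/45 ∈ [0, 1/13) → index 1
j=1: u_1=19/90 ∈ [1/13, 5/13) → index 2
j=2: u_2=17/45 ∈ [1/13, 5/13) → index 2
j=3: u_3=49/90 ∈ [5/13, 10/13) → index 3
j=4: u_4=32/45 ∈ [5/13, 10/13) → index 3
j=5: u_5=79/90 ∈ [10/13, 1) → index 5

1 2 2 3 3 5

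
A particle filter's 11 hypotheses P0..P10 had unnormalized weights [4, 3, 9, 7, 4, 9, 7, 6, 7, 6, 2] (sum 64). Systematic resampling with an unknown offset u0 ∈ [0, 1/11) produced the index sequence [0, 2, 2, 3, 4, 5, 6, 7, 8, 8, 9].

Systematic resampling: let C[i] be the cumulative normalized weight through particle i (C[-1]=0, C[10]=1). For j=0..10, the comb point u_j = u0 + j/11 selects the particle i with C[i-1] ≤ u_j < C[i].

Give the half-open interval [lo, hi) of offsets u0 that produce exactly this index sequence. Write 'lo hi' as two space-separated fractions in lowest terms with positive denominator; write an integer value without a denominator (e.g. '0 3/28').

27/704 5/88

C = [1/16, 7/64, 1/4, 23/64, 27/64, 9/16, 43/64, 49/64, 7/8, 31/32, 1]
j=0 picked index 0: u0 ∈ [0, 1/16)
j=1 picked index 2: u0 ∈ [13/704, 7/44)
j=2 picked index 2: u0 ∈ [-51/704, 3/44)
j=3 picked index 3: u0 ∈ [-1/44, 61/704)
j=4 picked index 4: u0 ∈ [-3/704, 41/704)
j=5 picked index 5: u0 ∈ [-23/704, 19/176)
j=6 picked index 6: u0 ∈ [3/176, 89/704)
j=7 picked index 7: u0 ∈ [25/704, 91/704)
j=8 picked index 8: u0 ∈ [27/704, 13/88)
j=9 picked index 8: u0 ∈ [-37/704, 5/88)
j=10 picked index 9: u0 ∈ [-3/88, 21/352)
intersection: [27/704, 5/88)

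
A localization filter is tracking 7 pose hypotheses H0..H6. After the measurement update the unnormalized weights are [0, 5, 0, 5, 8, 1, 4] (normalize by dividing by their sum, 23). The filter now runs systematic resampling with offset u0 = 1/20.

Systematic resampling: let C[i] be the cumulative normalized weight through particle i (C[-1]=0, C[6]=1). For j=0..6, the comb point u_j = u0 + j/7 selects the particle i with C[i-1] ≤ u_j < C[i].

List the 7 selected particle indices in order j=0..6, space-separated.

1 1 3 4 4 4 6

C = [0, 5/23, 5/23, 10/23, 18/23, 19/23, 1]
j=0: u_0=1/20 ∈ [0, 5/23) → index 1
j=1: u_1=27/140 ∈ [0, 5/23) → index 1
j=2: u_2=47/140 ∈ [5/23, 10/23) → index 3
j=3: u_3=67/140 ∈ [10/23, 18/23) → index 4
j=4: u_4=87/140 ∈ [10/23, 18/23) → index 4
j=5: u_5=107/140 ∈ [10/23, 18/23) → index 4
j=6: u_6=127/140 ∈ [19/23, 1) → index 6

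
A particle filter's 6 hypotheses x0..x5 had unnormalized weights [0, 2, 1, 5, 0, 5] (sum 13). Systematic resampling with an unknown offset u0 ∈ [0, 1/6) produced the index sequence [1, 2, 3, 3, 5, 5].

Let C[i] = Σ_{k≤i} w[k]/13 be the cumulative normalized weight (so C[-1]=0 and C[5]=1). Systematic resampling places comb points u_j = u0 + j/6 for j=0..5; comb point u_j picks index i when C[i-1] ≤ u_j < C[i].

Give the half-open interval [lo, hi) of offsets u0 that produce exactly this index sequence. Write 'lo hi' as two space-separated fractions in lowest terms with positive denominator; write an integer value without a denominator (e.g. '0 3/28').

0 5/78

C = [0, 2/13, 3/13, 8/13, 8/13, 1]
j=0 picked index 1: u0 ∈ [0, 2/13)
j=1 picked index 2: u0 ∈ [-1/78, 5/78)
j=2 picked index 3: u0 ∈ [-4/39, 11/39)
j=3 picked index 3: u0 ∈ [-7/26, 3/26)
j=4 picked index 5: u0 ∈ [-2/39, 1/3)
j=5 picked index 5: u0 ∈ [-17/78, 1/6)
intersection: [0, 5/78)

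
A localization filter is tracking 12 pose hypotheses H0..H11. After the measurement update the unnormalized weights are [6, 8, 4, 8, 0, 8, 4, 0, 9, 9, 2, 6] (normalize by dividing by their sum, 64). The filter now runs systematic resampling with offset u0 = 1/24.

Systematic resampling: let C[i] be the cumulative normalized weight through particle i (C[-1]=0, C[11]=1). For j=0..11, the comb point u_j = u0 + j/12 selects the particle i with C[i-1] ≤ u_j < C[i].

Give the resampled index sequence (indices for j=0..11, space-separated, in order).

C = [3/32, 7/32, 9/32, 13/32, 13/32, 17/32, 19/32, 19/32, 47/64, 7/8, 29/32, 1]
j=0: u_0=1/24 ∈ [0, 3/32) → index 0
j=1: u_1=1/8 ∈ [3/32, 7/32) → index 1
j=2: u_2=5/24 ∈ [3/32, 7/32) → index 1
j=3: u_3=7/24 ∈ [9/32, 13/32) → index 3
j=4: u_4=3/8 ∈ [9/32, 13/32) → index 3
j=5: u_5=11/24 ∈ [13/32, 17/32) → index 5
j=6: u_6=13/24 ∈ [17/32, 19/32) → index 6
j=7: u_7=5/8 ∈ [19/32, 47/64) → index 8
j=8: u_8=17/24 ∈ [19/32, 47/64) → index 8
j=9: u_9=19/24 ∈ [47/64, 7/8) → index 9
j=10: u_10=7/8 ∈ [7/8, 29/32) → index 10
j=11: u_11=23/24 ∈ [29/32, 1) → index 11

0 1 1 3 3 5 6 8 8 9 10 11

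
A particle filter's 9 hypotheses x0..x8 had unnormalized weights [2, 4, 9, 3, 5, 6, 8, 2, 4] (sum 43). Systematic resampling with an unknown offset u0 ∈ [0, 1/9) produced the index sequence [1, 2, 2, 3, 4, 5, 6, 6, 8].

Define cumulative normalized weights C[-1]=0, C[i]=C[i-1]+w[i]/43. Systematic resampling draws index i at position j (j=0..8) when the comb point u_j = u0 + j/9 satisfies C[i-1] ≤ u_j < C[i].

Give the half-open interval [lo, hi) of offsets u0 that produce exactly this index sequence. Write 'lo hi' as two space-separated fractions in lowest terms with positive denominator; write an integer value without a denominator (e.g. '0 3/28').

C = [2/43, 6/43, 15/43, 18/43, 23/43, 29/43, 37/43, 39/43, 1]
j=0 picked index 1: u0 ∈ [2/43, 6/43)
j=1 picked index 2: u0 ∈ [11/387, 92/387)
j=2 picked index 2: u0 ∈ [-32/387, 49/387)
j=3 picked index 3: u0 ∈ [2/129, 11/129)
j=4 picked index 4: u0 ∈ [-10/387, 35/387)
j=5 picked index 5: u0 ∈ [-8/387, 46/387)
j=6 picked index 6: u0 ∈ [1/129, 25/129)
j=7 picked index 6: u0 ∈ [-40/387, 32/387)
j=8 picked index 8: u0 ∈ [7/387, 1/9)
intersection: [2/43, 32/387)

2/43 32/387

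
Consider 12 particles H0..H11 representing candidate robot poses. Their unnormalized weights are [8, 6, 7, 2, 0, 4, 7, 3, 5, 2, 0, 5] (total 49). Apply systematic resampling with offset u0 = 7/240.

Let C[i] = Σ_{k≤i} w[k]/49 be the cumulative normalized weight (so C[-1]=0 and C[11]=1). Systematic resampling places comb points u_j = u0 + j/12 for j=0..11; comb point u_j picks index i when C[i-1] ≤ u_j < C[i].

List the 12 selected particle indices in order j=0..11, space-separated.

C = [8/49, 2/7, 3/7, 23/49, 23/49, 27/49, 34/49, 37/49, 6/7, 44/49, 44/49, 1]
j=0: u_0=7/240 ∈ [0, 8/49) → index 0
j=1: u_1=9/80 ∈ [0, 8/49) → index 0
j=2: u_2=47/240 ∈ [8/49, 2/7) → index 1
j=3: u_3=67/240 ∈ [8/49, 2/7) → index 1
j=4: u_4=29/80 ∈ [2/7, 3/7) → index 2
j=5: u_5=107/240 ∈ [3/7, 23/49) → index 3
j=6: u_6=127/240 ∈ [23/49, 27/49) → index 5
j=7: u_7=49/80 ∈ [27/49, 34/49) → index 6
j=8: u_8=167/240 ∈ [34/49, 37/49) → index 7
j=9: u_9=187/240 ∈ [37/49, 6/7) → index 8
j=10: u_10=69/80 ∈ [6/7, 44/49) → index 9
j=11: u_11=227/240 ∈ [44/49, 1) → index 11

0 0 1 1 2 3 5 6 7 8 9 11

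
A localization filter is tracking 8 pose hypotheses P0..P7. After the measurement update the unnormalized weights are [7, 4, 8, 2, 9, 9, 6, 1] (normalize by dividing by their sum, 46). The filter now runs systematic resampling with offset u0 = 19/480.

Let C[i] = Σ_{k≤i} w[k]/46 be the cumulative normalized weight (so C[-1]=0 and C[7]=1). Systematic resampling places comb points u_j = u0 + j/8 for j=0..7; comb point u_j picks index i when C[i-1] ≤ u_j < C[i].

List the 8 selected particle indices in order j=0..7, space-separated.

0 1 2 3 4 5 5 6

C = [7/46, 11/46, 19/46, 21/46, 15/23, 39/46, 45/46, 1]
j=0: u_0=19/480 ∈ [0, 7/46) → index 0
j=1: u_1=79/480 ∈ [7/46, 11/46) → index 1
j=2: u_2=139/480 ∈ [11/46, 19/46) → index 2
j=3: u_3=199/480 ∈ [19/46, 21/46) → index 3
j=4: u_4=259/480 ∈ [21/46, 15/23) → index 4
j=5: u_5=319/480 ∈ [15/23, 39/46) → index 5
j=6: u_6=379/480 ∈ [15/23, 39/46) → index 5
j=7: u_7=439/480 ∈ [39/46, 45/46) → index 6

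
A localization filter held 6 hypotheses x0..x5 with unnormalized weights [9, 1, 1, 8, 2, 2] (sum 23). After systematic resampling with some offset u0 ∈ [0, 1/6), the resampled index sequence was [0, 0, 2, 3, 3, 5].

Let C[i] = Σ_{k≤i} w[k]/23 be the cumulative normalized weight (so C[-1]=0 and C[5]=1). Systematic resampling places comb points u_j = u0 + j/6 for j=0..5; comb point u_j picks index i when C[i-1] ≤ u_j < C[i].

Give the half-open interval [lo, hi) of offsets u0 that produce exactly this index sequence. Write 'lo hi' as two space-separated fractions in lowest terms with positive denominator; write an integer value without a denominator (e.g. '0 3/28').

7/69 10/69

C = [9/23, 10/23, 11/23, 19/23, 21/23, 1]
j=0 picked index 0: u0 ∈ [0, 9/23)
j=1 picked index 0: u0 ∈ [-1/6, 31/138)
j=2 picked index 2: u0 ∈ [7/69, 10/69)
j=3 picked index 3: u0 ∈ [-1/46, 15/46)
j=4 picked index 3: u0 ∈ [-13/69, 11/69)
j=5 picked index 5: u0 ∈ [11/138, 1/6)
intersection: [7/69, 10/69)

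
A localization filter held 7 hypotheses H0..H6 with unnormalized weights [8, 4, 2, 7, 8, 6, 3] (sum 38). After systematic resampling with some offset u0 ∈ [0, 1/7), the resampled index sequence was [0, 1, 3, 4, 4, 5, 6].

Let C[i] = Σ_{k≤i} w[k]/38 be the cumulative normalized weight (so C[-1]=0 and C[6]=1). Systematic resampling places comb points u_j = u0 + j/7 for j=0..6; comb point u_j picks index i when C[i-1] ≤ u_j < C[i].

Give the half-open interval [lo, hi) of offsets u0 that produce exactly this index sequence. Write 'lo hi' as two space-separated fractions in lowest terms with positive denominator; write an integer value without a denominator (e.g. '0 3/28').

C = [4/19, 6/19, 7/19, 21/38, 29/38, 35/38, 1]
j=0 picked index 0: u0 ∈ [0, 4/19)
j=1 picked index 1: u0 ∈ [9/133, 23/133)
j=2 picked index 3: u0 ∈ [11/133, 71/266)
j=3 picked index 4: u0 ∈ [33/266, 89/266)
j=4 picked index 4: u0 ∈ [-5/266, 51/266)
j=5 picked index 5: u0 ∈ [13/266, 55/266)
j=6 picked index 6: u0 ∈ [17/266, 1/7)
intersection: [33/266, 1/7)

33/266 1/7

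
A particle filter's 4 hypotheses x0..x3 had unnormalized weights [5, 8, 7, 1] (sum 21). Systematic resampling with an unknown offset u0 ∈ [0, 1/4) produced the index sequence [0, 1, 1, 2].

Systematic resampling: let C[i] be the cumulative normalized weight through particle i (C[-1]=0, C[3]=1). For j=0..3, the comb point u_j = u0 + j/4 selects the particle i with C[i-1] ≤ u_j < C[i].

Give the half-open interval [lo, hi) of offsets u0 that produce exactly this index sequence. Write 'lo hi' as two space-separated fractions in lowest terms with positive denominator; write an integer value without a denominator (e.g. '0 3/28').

C = [5/21, 13/21, 20/21, 1]
j=0 picked index 0: u0 ∈ [0, 5/21)
j=1 picked index 1: u0 ∈ [-1/84, 31/84)
j=2 picked index 1: u0 ∈ [-11/42, 5/42)
j=3 picked index 2: u0 ∈ [-11/84, 17/84)
intersection: [0, 5/42)

0 5/42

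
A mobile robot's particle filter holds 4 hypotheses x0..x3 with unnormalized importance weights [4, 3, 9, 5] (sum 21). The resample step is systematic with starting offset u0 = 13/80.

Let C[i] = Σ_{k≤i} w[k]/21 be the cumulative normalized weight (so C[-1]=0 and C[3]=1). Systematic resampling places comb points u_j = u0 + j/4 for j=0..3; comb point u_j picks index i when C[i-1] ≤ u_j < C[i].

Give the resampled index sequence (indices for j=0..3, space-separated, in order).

C = [4/21, 1/3, 16/21, 1]
j=0: u_0=13/80 ∈ [0, 4/21) → index 0
j=1: u_1=33/80 ∈ [1/3, 16/21) → index 2
j=2: u_2=53/80 ∈ [1/3, 16/21) → index 2
j=3: u_3=73/80 ∈ [16/21, 1) → index 3

0 2 2 3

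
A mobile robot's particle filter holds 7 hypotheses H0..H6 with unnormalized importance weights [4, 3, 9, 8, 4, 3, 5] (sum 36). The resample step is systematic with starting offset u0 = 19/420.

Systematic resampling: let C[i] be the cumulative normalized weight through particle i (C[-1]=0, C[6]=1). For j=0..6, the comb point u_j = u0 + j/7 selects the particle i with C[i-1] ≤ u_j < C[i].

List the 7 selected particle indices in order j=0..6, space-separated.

C = [1/9, 7/36, 4/9, 2/3, 7/9, 31/36, 1]
j=0: u_0=19/420 ∈ [0, 1/9) → index 0
j=1: u_1=79/420 ∈ [1/9, 7/36) → index 1
j=2: u_2=139/420 ∈ [7/36, 4/9) → index 2
j=3: u_3=199/420 ∈ [4/9, 2/3) → index 3
j=4: u_4=37/60 ∈ [4/9, 2/3) → index 3
j=5: u_5=319/420 ∈ [2/3, 7/9) → index 4
j=6: u_6=379/420 ∈ [31/36, 1) → index 6

0 1 2 3 3 4 6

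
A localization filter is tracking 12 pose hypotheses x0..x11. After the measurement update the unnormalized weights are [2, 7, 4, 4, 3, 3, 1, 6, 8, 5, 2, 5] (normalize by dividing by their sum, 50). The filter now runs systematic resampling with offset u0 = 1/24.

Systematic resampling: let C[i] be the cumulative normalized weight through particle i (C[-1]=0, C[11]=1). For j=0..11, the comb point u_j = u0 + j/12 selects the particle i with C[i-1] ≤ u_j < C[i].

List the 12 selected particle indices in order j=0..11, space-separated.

1 1 2 3 4 5 7 8 8 9 10 11

C = [1/25, 9/50, 13/50, 17/50, 2/5, 23/50, 12/25, 3/5, 19/25, 43/50, 9/10, 1]
j=0: u_0=1/24 ∈ [1/25, 9/50) → index 1
j=1: u_1=1/8 ∈ [1/25, 9/50) → index 1
j=2: u_2=5/24 ∈ [9/50, 13/50) → index 2
j=3: u_3=7/24 ∈ [13/50, 17/50) → index 3
j=4: u_4=3/8 ∈ [17/50, 2/5) → index 4
j=5: u_5=11/24 ∈ [2/5, 23/50) → index 5
j=6: u_6=13/24 ∈ [12/25, 3/5) → index 7
j=7: u_7=5/8 ∈ [3/5, 19/25) → index 8
j=8: u_8=17/24 ∈ [3/5, 19/25) → index 8
j=9: u_9=19/24 ∈ [19/25, 43/50) → index 9
j=10: u_10=7/8 ∈ [43/50, 9/10) → index 10
j=11: u_11=23/24 ∈ [9/10, 1) → index 11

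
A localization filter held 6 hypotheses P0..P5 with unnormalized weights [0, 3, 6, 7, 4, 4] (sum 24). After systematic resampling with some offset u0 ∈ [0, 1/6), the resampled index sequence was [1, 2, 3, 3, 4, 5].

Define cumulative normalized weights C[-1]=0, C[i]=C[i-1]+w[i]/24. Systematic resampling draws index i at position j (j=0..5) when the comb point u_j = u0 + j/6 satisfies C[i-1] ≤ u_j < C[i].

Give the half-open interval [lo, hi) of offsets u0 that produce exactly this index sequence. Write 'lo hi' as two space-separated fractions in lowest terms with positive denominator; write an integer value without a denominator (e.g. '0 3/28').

C = [0, 1/8, 3/8, 2/3, 5/6, 1]
j=0 picked index 1: u0 ∈ [0, 1/8)
j=1 picked index 2: u0 ∈ [-1/24, 5/24)
j=2 picked index 3: u0 ∈ [1/24, 1/3)
j=3 picked index 3: u0 ∈ [-1/8, 1/6)
j=4 picked index 4: u0 ∈ [0, 1/6)
j=5 picked index 5: u0 ∈ [0, 1/6)
intersection: [1/24, 1/8)

1/24 1/8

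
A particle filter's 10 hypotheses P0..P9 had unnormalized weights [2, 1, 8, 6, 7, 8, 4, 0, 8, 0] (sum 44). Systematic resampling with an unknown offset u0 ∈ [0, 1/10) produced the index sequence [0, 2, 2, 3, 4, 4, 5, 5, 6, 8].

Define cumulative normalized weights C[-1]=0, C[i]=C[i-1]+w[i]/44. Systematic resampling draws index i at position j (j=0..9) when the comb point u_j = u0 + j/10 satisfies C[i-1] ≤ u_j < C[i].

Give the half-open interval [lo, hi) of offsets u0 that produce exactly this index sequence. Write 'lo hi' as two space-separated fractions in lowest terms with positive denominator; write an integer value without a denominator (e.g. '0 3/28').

0 1/55

C = [1/22, 3/44, 1/4, 17/44, 6/11, 8/11, 9/11, 9/11, 1, 1]
j=0 picked index 0: u0 ∈ [0, 1/22)
j=1 picked index 2: u0 ∈ [-7/220, 3/20)
j=2 picked index 2: u0 ∈ [-29/220, 1/20)
j=3 picked index 3: u0 ∈ [-1/20, 19/220)
j=4 picked index 4: u0 ∈ [-3/220, 8/55)
j=5 picked index 4: u0 ∈ [-5/44, 1/22)
j=6 picked index 5: u0 ∈ [-3/55, 7/55)
j=7 picked index 5: u0 ∈ [-17/110, 3/110)
j=8 picked index 6: u0 ∈ [-4/55, 1/55)
j=9 picked index 8: u0 ∈ [-9/110, 1/10)
intersection: [0, 1/55)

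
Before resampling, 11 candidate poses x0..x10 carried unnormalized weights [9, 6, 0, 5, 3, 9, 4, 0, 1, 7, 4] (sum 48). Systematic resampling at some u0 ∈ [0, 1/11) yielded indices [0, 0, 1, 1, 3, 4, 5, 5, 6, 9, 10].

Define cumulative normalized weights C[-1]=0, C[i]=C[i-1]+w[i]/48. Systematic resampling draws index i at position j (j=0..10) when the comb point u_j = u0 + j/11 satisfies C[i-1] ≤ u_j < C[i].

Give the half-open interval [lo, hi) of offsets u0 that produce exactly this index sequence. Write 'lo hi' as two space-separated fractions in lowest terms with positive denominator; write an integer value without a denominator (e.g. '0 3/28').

1/132 1/44

C = [3/16, 5/16, 5/16, 5/12, 23/48, 2/3, 3/4, 3/4, 37/48, 11/12, 1]
j=0 picked index 0: u0 ∈ [0, 3/16)
j=1 picked index 0: u0 ∈ [-1/11, 17/176)
j=2 picked index 1: u0 ∈ [1/176, 23/176)
j=3 picked index 1: u0 ∈ [-15/176, 7/176)
j=4 picked index 3: u0 ∈ [-9/176, 7/132)
j=5 picked index 4: u0 ∈ [-5/132, 13/528)
j=6 picked index 5: u0 ∈ [-35/528, 4/33)
j=7 picked index 5: u0 ∈ [-83/528, 1/33)
j=8 picked index 6: u0 ∈ [-2/33, 1/44)
j=9 picked index 9: u0 ∈ [-25/528, 13/132)
j=10 picked index 10: u0 ∈ [1/132, 1/11)
intersection: [1/132, 1/44)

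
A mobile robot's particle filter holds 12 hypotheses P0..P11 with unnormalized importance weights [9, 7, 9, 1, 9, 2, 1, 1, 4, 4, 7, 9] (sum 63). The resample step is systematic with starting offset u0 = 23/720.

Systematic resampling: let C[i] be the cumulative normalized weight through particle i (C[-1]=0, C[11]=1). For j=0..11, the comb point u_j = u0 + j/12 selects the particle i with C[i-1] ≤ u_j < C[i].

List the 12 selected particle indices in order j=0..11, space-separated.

C = [1/7, 16/63, 25/63, 26/63, 5/9, 37/63, 38/63, 13/21, 43/63, 47/63, 6/7, 1]
j=0: u_0=23/720 ∈ [0, 1/7) → index 0
j=1: u_1=83/720 ∈ [0, 1/7) → index 0
j=2: u_2=143/720 ∈ [1/7, 16/63) → index 1
j=3: u_3=203/720 ∈ [16/63, 25/63) → index 2
j=4: u_4=263/720 ∈ [16/63, 25/63) → index 2
j=5: u_5=323/720 ∈ [26/63, 5/9) → index 4
j=6: u_6=383/720 ∈ [26/63, 5/9) → index 4
j=7: u_7=443/720 ∈ [38/63, 13/21) → index 7
j=8: u_8=503/720 ∈ [43/63, 47/63) → index 9
j=9: u_9=563/720 ∈ [47/63, 6/7) → index 10
j=10: u_10=623/720 ∈ [6/7, 1) → index 11
j=11: u_11=683/720 ∈ [6/7, 1) → index 11

0 0 1 2 2 4 4 7 9 10 11 11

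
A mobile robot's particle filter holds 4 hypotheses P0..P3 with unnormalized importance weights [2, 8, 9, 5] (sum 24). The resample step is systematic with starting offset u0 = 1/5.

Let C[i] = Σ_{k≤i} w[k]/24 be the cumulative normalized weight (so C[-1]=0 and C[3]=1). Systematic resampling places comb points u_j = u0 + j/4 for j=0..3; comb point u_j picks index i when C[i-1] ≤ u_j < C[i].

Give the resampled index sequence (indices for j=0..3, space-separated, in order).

1 2 2 3

C = [1/12, 5/12, 19/24, 1]
j=0: u_0=1/5 ∈ [1/12, 5/12) → index 1
j=1: u_1=9/20 ∈ [5/12, 19/24) → index 2
j=2: u_2=7/10 ∈ [5/12, 19/24) → index 2
j=3: u_3=19/20 ∈ [19/24, 1) → index 3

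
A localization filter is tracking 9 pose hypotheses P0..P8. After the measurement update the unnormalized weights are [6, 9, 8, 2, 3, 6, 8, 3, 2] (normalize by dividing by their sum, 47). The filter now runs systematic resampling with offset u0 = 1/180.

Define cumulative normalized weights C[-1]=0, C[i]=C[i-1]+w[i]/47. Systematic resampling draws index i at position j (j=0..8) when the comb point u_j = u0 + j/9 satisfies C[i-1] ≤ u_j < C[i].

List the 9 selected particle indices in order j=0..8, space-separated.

0 0 1 2 2 4 5 6 7

C = [6/47, 15/47, 23/47, 25/47, 28/47, 34/47, 42/47, 45/47, 1]
j=0: u_0=1/180 ∈ [0, 6/47) → index 0
j=1: u_1=7/60 ∈ [0, 6/47) → index 0
j=2: u_2=41/180 ∈ [6/47, 15/47) → index 1
j=3: u_3=61/180 ∈ [15/47, 23/47) → index 2
j=4: u_4=9/20 ∈ [15/47, 23/47) → index 2
j=5: u_5=101/180 ∈ [25/47, 28/47) → index 4
j=6: u_6=121/180 ∈ [28/47, 34/47) → index 5
j=7: u_7=47/60 ∈ [34/47, 42/47) → index 6
j=8: u_8=161/180 ∈ [42/47, 45/47) → index 7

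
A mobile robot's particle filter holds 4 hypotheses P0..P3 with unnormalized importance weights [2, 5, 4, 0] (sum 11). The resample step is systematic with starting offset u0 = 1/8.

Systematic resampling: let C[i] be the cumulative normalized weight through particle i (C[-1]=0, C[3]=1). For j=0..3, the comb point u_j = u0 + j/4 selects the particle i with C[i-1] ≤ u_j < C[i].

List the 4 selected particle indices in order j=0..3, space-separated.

0 1 1 2

C = [2/11, 7/11, 1, 1]
j=0: u_0=1/8 ∈ [0, 2/11) → index 0
j=1: u_1=3/8 ∈ [2/11, 7/11) → index 1
j=2: u_2=5/8 ∈ [2/11, 7/11) → index 1
j=3: u_3=7/8 ∈ [7/11, 1) → index 2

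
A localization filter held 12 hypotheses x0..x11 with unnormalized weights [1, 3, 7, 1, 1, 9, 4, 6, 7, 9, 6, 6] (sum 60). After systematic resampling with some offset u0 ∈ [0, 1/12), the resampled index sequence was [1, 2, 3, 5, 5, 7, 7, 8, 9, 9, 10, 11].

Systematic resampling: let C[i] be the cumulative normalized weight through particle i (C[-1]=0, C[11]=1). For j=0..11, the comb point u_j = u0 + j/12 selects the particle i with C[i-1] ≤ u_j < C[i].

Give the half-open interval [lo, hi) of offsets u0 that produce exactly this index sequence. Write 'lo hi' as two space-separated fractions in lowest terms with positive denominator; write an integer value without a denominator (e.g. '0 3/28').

C = [1/60, 1/15, 11/60, 1/5, 13/60, 11/30, 13/30, 8/15, 13/20, 4/5, 9/10, 1]
j=0 picked index 1: u0 ∈ [1/60, 1/15)
j=1 picked index 2: u0 ∈ [-1/60, 1/10)
j=2 picked index 3: u0 ∈ [1/60, 1/30)
j=3 picked index 5: u0 ∈ [-1/30, 7/60)
j=4 picked index 5: u0 ∈ [-7/60, 1/30)
j=5 picked index 7: u0 ∈ [1/60, 7/60)
j=6 picked index 7: u0 ∈ [-1/15, 1/30)
j=7 picked index 8: u0 ∈ [-1/20, 1/15)
j=8 picked index 9: u0 ∈ [-1/60, 2/15)
j=9 picked index 9: u0 ∈ [-1/10, 1/20)
j=10 picked index 10: u0 ∈ [-1/30, 1/15)
j=11 picked index 11: u0 ∈ [-1/60, 1/12)
intersection: [1/60, 1/30)

1/60 1/30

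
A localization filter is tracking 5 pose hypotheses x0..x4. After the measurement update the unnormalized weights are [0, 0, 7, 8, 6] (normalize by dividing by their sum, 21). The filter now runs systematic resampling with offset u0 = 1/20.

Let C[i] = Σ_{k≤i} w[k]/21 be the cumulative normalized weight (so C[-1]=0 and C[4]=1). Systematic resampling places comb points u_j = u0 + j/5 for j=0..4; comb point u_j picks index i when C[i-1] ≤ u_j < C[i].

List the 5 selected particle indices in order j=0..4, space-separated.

2 2 3 3 4

C = [0, 0, 1/3, 5/7, 1]
j=0: u_0=1/20 ∈ [0, 1/3) → index 2
j=1: u_1=1/4 ∈ [0, 1/3) → index 2
j=2: u_2=9/20 ∈ [1/3, 5/7) → index 3
j=3: u_3=13/20 ∈ [1/3, 5/7) → index 3
j=4: u_4=17/20 ∈ [5/7, 1) → index 4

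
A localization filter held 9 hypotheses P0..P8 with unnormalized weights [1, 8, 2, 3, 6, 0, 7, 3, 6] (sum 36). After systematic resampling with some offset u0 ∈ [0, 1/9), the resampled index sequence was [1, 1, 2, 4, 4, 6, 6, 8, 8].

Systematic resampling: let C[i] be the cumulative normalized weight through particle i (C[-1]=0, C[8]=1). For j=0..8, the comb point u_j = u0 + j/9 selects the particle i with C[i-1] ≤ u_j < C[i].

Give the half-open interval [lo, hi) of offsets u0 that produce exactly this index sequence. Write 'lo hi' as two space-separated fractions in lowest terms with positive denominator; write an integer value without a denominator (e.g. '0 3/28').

1/18 1/12

C = [1/36, 1/4, 11/36, 7/18, 5/9, 5/9, 3/4, 5/6, 1]
j=0 picked index 1: u0 ∈ [1/36, 1/4)
j=1 picked index 1: u0 ∈ [-1/12, 5/36)
j=2 picked index 2: u0 ∈ [1/36, 1/12)
j=3 picked index 4: u0 ∈ [1/18, 2/9)
j=4 picked index 4: u0 ∈ [-1/18, 1/9)
j=5 picked index 6: u0 ∈ [0, 7/36)
j=6 picked index 6: u0 ∈ [-1/9, 1/12)
j=7 picked index 8: u0 ∈ [1/18, 2/9)
j=8 picked index 8: u0 ∈ [-1/18, 1/9)
intersection: [1/18, 1/12)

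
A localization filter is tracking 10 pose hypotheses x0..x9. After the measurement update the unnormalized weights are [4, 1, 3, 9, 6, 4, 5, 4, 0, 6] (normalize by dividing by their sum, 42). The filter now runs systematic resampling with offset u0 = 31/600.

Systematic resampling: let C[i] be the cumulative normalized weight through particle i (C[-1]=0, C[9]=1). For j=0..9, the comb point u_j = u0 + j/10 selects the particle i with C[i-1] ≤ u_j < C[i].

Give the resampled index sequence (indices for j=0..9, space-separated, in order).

0 2 3 3 4 5 6 6 7 9

C = [2/21, 5/42, 4/21, 17/42, 23/42, 9/14, 16/21, 6/7, 6/7, 1]
j=0: u_0=31/600 ∈ [0, 2/21) → index 0
j=1: u_1=91/600 ∈ [5/42, 4/21) → index 2
j=2: u_2=151/600 ∈ [4/21, 17/42) → index 3
j=3: u_3=211/600 ∈ [4/21, 17/42) → index 3
j=4: u_4=271/600 ∈ [17/42, 23/42) → index 4
j=5: u_5=331/600 ∈ [23/42, 9/14) → index 5
j=6: u_6=391/600 ∈ [9/14, 16/21) → index 6
j=7: u_7=451/600 ∈ [9/14, 16/21) → index 6
j=8: u_8=511/600 ∈ [16/21, 6/7) → index 7
j=9: u_9=571/600 ∈ [6/7, 1) → index 9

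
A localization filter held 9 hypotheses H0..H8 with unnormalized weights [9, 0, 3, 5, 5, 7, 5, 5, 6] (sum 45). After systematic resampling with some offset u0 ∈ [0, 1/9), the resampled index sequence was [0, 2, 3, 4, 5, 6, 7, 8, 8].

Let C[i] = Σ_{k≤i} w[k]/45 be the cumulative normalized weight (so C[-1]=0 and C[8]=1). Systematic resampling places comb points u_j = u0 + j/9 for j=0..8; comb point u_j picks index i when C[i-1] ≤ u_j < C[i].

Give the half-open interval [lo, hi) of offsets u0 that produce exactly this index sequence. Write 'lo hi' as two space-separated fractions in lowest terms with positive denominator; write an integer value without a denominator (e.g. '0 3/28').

C = [1/5, 1/5, 4/15, 17/45, 22/45, 29/45, 34/45, 13/15, 1]
j=0 picked index 0: u0 ∈ [0, 1/5)
j=1 picked index 2: u0 ∈ [4/45, 7/45)
j=2 picked index 3: u0 ∈ [2/45, 7/45)
j=3 picked index 4: u0 ∈ [2/45, 7/45)
j=4 picked index 5: u0 ∈ [2/45, 1/5)
j=5 picked index 6: u0 ∈ [4/45, 1/5)
j=6 picked index 7: u0 ∈ [4/45, 1/5)
j=7 picked index 8: u0 ∈ [4/45, 2/9)
j=8 picked index 8: u0 ∈ [-1/45, 1/9)
intersection: [4/45, 1/9)

4/45 1/9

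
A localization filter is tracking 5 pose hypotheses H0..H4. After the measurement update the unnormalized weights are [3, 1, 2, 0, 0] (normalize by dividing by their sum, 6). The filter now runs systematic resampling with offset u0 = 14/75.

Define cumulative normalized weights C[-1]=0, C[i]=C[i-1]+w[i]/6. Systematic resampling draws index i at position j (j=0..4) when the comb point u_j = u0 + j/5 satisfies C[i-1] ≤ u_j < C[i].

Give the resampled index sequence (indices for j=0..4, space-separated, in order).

0 0 1 2 2

C = [1/2, 2/3, 1, 1, 1]
j=0: u_0=14/75 ∈ [0, 1/2) → index 0
j=1: u_1=29/75 ∈ [0, 1/2) → index 0
j=2: u_2=44/75 ∈ [1/2, 2/3) → index 1
j=3: u_3=59/75 ∈ [2/3, 1) → index 2
j=4: u_4=74/75 ∈ [2/3, 1) → index 2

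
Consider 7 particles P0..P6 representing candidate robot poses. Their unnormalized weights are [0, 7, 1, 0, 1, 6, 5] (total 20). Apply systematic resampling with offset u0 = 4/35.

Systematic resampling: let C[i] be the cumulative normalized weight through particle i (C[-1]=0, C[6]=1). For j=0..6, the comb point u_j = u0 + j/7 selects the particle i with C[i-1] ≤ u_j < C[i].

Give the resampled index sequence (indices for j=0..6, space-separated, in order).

1 1 4 5 5 6 6

C = [0, 7/20, 2/5, 2/5, 9/20, 3/4, 1]
j=0: u_0=4/35 ∈ [0, 7/20) → index 1
j=1: u_1=9/35 ∈ [0, 7/20) → index 1
j=2: u_2=2/5 ∈ [2/5, 9/20) → index 4
j=3: u_3=19/35 ∈ [9/20, 3/4) → index 5
j=4: u_4=24/35 ∈ [9/20, 3/4) → index 5
j=5: u_5=29/35 ∈ [3/4, 1) → index 6
j=6: u_6=34/35 ∈ [3/4, 1) → index 6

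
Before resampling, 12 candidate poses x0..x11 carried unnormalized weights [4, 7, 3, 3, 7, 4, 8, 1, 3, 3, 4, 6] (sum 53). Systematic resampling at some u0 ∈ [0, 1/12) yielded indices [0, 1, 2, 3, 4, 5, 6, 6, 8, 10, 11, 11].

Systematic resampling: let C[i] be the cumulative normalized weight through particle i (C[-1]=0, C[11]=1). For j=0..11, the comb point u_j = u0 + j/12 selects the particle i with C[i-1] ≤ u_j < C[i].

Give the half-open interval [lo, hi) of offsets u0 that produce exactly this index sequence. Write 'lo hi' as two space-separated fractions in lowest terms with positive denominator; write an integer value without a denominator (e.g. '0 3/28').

C = [4/53, 11/53, 14/53, 17/53, 24/53, 28/53, 36/53, 37/53, 40/53, 43/53, 47/53, 1]
j=0 picked index 0: u0 ∈ [0, 4/53)
j=1 picked index 1: u0 ∈ [-5/636, 79/636)
j=2 picked index 2: u0 ∈ [13/318, 31/318)
j=3 picked index 3: u0 ∈ [3/212, 15/212)
j=4 picked index 4: u0 ∈ [-2/159, 19/159)
j=5 picked index 5: u0 ∈ [23/636, 71/636)
j=6 picked index 6: u0 ∈ [3/106, 19/106)
j=7 picked index 6: u0 ∈ [-35/636, 61/636)
j=8 picked index 8: u0 ∈ [5/159, 14/159)
j=9 picked index 10: u0 ∈ [13/212, 29/212)
j=10 picked index 11: u0 ∈ [17/318, 1/6)
j=11 picked index 11: u0 ∈ [-19/636, 1/12)
intersection: [13/212, 15/212)

13/212 15/212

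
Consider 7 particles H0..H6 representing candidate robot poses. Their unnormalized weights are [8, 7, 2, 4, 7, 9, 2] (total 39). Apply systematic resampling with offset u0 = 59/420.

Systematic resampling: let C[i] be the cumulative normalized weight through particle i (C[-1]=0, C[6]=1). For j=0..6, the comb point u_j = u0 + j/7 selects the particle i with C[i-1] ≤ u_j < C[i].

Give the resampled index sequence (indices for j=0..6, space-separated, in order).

0 1 2 4 4 5 6

C = [8/39, 5/13, 17/39, 7/13, 28/39, 37/39, 1]
j=0: u_0=59/420 ∈ [0, 8/39) → index 0
j=1: u_1=17/60 ∈ [8/39, 5/13) → index 1
j=2: u_2=179/420 ∈ [5/13, 17/39) → index 2
j=3: u_3=239/420 ∈ [7/13, 28/39) → index 4
j=4: u_4=299/420 ∈ [7/13, 28/39) → index 4
j=5: u_5=359/420 ∈ [28/39, 37/39) → index 5
j=6: u_6=419/420 ∈ [37/39, 1) → index 6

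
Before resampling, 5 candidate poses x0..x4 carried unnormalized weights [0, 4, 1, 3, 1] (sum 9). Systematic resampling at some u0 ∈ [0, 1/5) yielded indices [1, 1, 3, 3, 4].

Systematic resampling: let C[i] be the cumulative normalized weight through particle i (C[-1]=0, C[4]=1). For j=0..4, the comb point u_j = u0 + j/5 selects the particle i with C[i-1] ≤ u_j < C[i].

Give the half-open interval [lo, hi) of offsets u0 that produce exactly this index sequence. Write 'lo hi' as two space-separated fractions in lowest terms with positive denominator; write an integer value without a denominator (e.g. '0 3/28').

C = [0, 4/9, 5/9, 8/9, 1]
j=0 picked index 1: u0 ∈ [0, 4/9)
j=1 picked index 1: u0 ∈ [-1/5, 11/45)
j=2 picked index 3: u0 ∈ [7/45, 22/45)
j=3 picked index 3: u0 ∈ [-2/45, 13/45)
j=4 picked index 4: u0 ∈ [4/45, 1/5)
intersection: [7/45, 1/5)

7/45 1/5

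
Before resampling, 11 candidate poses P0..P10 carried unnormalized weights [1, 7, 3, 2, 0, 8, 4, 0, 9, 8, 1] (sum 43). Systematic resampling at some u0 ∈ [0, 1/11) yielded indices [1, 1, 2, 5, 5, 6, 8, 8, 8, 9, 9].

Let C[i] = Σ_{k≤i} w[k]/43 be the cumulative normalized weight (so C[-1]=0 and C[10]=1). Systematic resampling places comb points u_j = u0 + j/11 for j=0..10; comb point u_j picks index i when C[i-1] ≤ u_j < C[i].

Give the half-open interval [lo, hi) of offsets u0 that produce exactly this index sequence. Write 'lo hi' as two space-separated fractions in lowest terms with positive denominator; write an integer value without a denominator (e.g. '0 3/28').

17/473 30/473

C = [1/43, 8/43, 11/43, 13/43, 13/43, 21/43, 25/43, 25/43, 34/43, 42/43, 1]
j=0 picked index 1: u0 ∈ [1/43, 8/43)
j=1 picked index 1: u0 ∈ [-32/473, 45/473)
j=2 picked index 2: u0 ∈ [2/473, 35/473)
j=3 picked index 5: u0 ∈ [14/473, 102/473)
j=4 picked index 5: u0 ∈ [-29/473, 59/473)
j=5 picked index 6: u0 ∈ [16/473, 60/473)
j=6 picked index 8: u0 ∈ [17/473, 116/473)
j=7 picked index 8: u0 ∈ [-26/473, 73/473)
j=8 picked index 8: u0 ∈ [-69/473, 30/473)
j=9 picked index 9: u0 ∈ [-13/473, 75/473)
j=10 picked index 9: u0 ∈ [-56/473, 32/473)
intersection: [17/473, 30/473)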